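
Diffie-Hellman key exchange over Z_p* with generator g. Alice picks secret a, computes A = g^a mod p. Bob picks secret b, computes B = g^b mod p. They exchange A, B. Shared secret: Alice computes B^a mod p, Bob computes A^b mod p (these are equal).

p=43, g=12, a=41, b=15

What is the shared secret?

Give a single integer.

A = 12^41 mod 43  (bits of 41 = 101001)
  bit 0 = 1: r = r^2 * 12 mod 43 = 1^2 * 12 = 1*12 = 12
  bit 1 = 0: r = r^2 mod 43 = 12^2 = 15
  bit 2 = 1: r = r^2 * 12 mod 43 = 15^2 * 12 = 10*12 = 34
  bit 3 = 0: r = r^2 mod 43 = 34^2 = 38
  bit 4 = 0: r = r^2 mod 43 = 38^2 = 25
  bit 5 = 1: r = r^2 * 12 mod 43 = 25^2 * 12 = 23*12 = 18
  -> A = 18
B = 12^15 mod 43  (bits of 15 = 1111)
  bit 0 = 1: r = r^2 * 12 mod 43 = 1^2 * 12 = 1*12 = 12
  bit 1 = 1: r = r^2 * 12 mod 43 = 12^2 * 12 = 15*12 = 8
  bit 2 = 1: r = r^2 * 12 mod 43 = 8^2 * 12 = 21*12 = 37
  bit 3 = 1: r = r^2 * 12 mod 43 = 37^2 * 12 = 36*12 = 2
  -> B = 2
s = B^a = 2^41 mod 43  (bits of 41 = 101001)
  bit 0 = 1: r = r^2 * 2 mod 43 = 1^2 * 2 = 1*2 = 2
  bit 1 = 0: r = r^2 mod 43 = 2^2 = 4
  bit 2 = 1: r = r^2 * 2 mod 43 = 4^2 * 2 = 16*2 = 32
  bit 3 = 0: r = r^2 mod 43 = 32^2 = 35
  bit 4 = 0: r = r^2 mod 43 = 35^2 = 21
  bit 5 = 1: r = r^2 * 2 mod 43 = 21^2 * 2 = 11*2 = 22
  -> s = B^a = 22

Answer: 22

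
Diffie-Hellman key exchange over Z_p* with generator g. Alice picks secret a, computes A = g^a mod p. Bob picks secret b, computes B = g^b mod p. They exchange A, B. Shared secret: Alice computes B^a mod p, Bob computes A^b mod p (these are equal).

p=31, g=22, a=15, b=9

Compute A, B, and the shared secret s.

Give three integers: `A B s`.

A = 22^15 mod 31  (bits of 15 = 1111)
  bit 0 = 1: r = r^2 * 22 mod 31 = 1^2 * 22 = 1*22 = 22
  bit 1 = 1: r = r^2 * 22 mod 31 = 22^2 * 22 = 19*22 = 15
  bit 2 = 1: r = r^2 * 22 mod 31 = 15^2 * 22 = 8*22 = 21
  bit 3 = 1: r = r^2 * 22 mod 31 = 21^2 * 22 = 7*22 = 30
  -> A = 30
B = 22^9 mod 31  (bits of 9 = 1001)
  bit 0 = 1: r = r^2 * 22 mod 31 = 1^2 * 22 = 1*22 = 22
  bit 1 = 0: r = r^2 mod 31 = 22^2 = 19
  bit 2 = 0: r = r^2 mod 31 = 19^2 = 20
  bit 3 = 1: r = r^2 * 22 mod 31 = 20^2 * 22 = 28*22 = 27
  -> B = 27
s = B^a = 27^15 mod 31  (bits of 15 = 1111)
  bit 0 = 1: r = r^2 * 27 mod 31 = 1^2 * 27 = 1*27 = 27
  bit 1 = 1: r = r^2 * 27 mod 31 = 27^2 * 27 = 16*27 = 29
  bit 2 = 1: r = r^2 * 27 mod 31 = 29^2 * 27 = 4*27 = 15
  bit 3 = 1: r = r^2 * 27 mod 31 = 15^2 * 27 = 8*27 = 30
  -> s = B^a = 30

Answer: 30 27 30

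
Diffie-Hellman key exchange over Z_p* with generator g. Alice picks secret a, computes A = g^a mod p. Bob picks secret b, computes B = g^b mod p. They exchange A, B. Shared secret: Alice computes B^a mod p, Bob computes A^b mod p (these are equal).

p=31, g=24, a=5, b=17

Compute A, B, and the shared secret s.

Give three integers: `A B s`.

A = 24^5 mod 31  (bits of 5 = 101)
  bit 0 = 1: r = r^2 * 24 mod 31 = 1^2 * 24 = 1*24 = 24
  bit 1 = 0: r = r^2 mod 31 = 24^2 = 18
  bit 2 = 1: r = r^2 * 24 mod 31 = 18^2 * 24 = 14*24 = 26
  -> A = 26
B = 24^17 mod 31  (bits of 17 = 10001)
  bit 0 = 1: r = r^2 * 24 mod 31 = 1^2 * 24 = 1*24 = 24
  bit 1 = 0: r = r^2 mod 31 = 24^2 = 18
  bit 2 = 0: r = r^2 mod 31 = 18^2 = 14
  bit 3 = 0: r = r^2 mod 31 = 14^2 = 10
  bit 4 = 1: r = r^2 * 24 mod 31 = 10^2 * 24 = 7*24 = 13
  -> B = 13
s = B^a = 13^5 mod 31  (bits of 5 = 101)
  bit 0 = 1: r = r^2 * 13 mod 31 = 1^2 * 13 = 1*13 = 13
  bit 1 = 0: r = r^2 mod 31 = 13^2 = 14
  bit 2 = 1: r = r^2 * 13 mod 31 = 14^2 * 13 = 10*13 = 6
  -> s = B^a = 6

Answer: 26 13 6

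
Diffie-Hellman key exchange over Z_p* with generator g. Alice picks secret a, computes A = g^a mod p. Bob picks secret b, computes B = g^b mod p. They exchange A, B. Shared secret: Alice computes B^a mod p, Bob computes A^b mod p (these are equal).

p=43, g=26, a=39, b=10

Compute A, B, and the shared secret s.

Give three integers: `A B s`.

A = 26^39 mod 43  (bits of 39 = 100111)
  bit 0 = 1: r = r^2 * 26 mod 43 = 1^2 * 26 = 1*26 = 26
  bit 1 = 0: r = r^2 mod 43 = 26^2 = 31
  bit 2 = 0: r = r^2 mod 43 = 31^2 = 15
  bit 3 = 1: r = r^2 * 26 mod 43 = 15^2 * 26 = 10*26 = 2
  bit 4 = 1: r = r^2 * 26 mod 43 = 2^2 * 26 = 4*26 = 18
  bit 5 = 1: r = r^2 * 26 mod 43 = 18^2 * 26 = 23*26 = 39
  -> A = 39
B = 26^10 mod 43  (bits of 10 = 1010)
  bit 0 = 1: r = r^2 * 26 mod 43 = 1^2 * 26 = 1*26 = 26
  bit 1 = 0: r = r^2 mod 43 = 26^2 = 31
  bit 2 = 1: r = r^2 * 26 mod 43 = 31^2 * 26 = 15*26 = 3
  bit 3 = 0: r = r^2 mod 43 = 3^2 = 9
  -> B = 9
s = B^a = 9^39 mod 43  (bits of 39 = 100111)
  bit 0 = 1: r = r^2 * 9 mod 43 = 1^2 * 9 = 1*9 = 9
  bit 1 = 0: r = r^2 mod 43 = 9^2 = 38
  bit 2 = 0: r = r^2 mod 43 = 38^2 = 25
  bit 3 = 1: r = r^2 * 9 mod 43 = 25^2 * 9 = 23*9 = 35
  bit 4 = 1: r = r^2 * 9 mod 43 = 35^2 * 9 = 21*9 = 17
  bit 5 = 1: r = r^2 * 9 mod 43 = 17^2 * 9 = 31*9 = 21
  -> s = B^a = 21

Answer: 39 9 21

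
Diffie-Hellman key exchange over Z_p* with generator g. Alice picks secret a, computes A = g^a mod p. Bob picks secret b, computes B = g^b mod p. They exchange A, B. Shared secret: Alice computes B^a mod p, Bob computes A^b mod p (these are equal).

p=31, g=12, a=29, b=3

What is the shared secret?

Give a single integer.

A = 12^29 mod 31  (bits of 29 = 11101)
  bit 0 = 1: r = r^2 * 12 mod 31 = 1^2 * 12 = 1*12 = 12
  bit 1 = 1: r = r^2 * 12 mod 31 = 12^2 * 12 = 20*12 = 23
  bit 2 = 1: r = r^2 * 12 mod 31 = 23^2 * 12 = 2*12 = 24
  bit 3 = 0: r = r^2 mod 31 = 24^2 = 18
  bit 4 = 1: r = r^2 * 12 mod 31 = 18^2 * 12 = 14*12 = 13
  -> A = 13
B = 12^3 mod 31  (bits of 3 = 11)
  bit 0 = 1: r = r^2 * 12 mod 31 = 1^2 * 12 = 1*12 = 12
  bit 1 = 1: r = r^2 * 12 mod 31 = 12^2 * 12 = 20*12 = 23
  -> B = 23
s = B^a = 23^29 mod 31  (bits of 29 = 11101)
  bit 0 = 1: r = r^2 * 23 mod 31 = 1^2 * 23 = 1*23 = 23
  bit 1 = 1: r = r^2 * 23 mod 31 = 23^2 * 23 = 2*23 = 15
  bit 2 = 1: r = r^2 * 23 mod 31 = 15^2 * 23 = 8*23 = 29
  bit 3 = 0: r = r^2 mod 31 = 29^2 = 4
  bit 4 = 1: r = r^2 * 23 mod 31 = 4^2 * 23 = 16*23 = 27
  -> s = B^a = 27

Answer: 27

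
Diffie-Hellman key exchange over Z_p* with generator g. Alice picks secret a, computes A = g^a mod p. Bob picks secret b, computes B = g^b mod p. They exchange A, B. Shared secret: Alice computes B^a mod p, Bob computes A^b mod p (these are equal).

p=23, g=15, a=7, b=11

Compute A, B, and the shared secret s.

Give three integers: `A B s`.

A = 15^7 mod 23  (bits of 7 = 111)
  bit 0 = 1: r = r^2 * 15 mod 23 = 1^2 * 15 = 1*15 = 15
  bit 1 = 1: r = r^2 * 15 mod 23 = 15^2 * 15 = 18*15 = 17
  bit 2 = 1: r = r^2 * 15 mod 23 = 17^2 * 15 = 13*15 = 11
  -> A = 11
B = 15^11 mod 23  (bits of 11 = 1011)
  bit 0 = 1: r = r^2 * 15 mod 23 = 1^2 * 15 = 1*15 = 15
  bit 1 = 0: r = r^2 mod 23 = 15^2 = 18
  bit 2 = 1: r = r^2 * 15 mod 23 = 18^2 * 15 = 2*15 = 7
  bit 3 = 1: r = r^2 * 15 mod 23 = 7^2 * 15 = 3*15 = 22
  -> B = 22
s = B^a = 22^7 mod 23  (bits of 7 = 111)
  bit 0 = 1: r = r^2 * 22 mod 23 = 1^2 * 22 = 1*22 = 22
  bit 1 = 1: r = r^2 * 22 mod 23 = 22^2 * 22 = 1*22 = 22
  bit 2 = 1: r = r^2 * 22 mod 23 = 22^2 * 22 = 1*22 = 22
  -> s = B^a = 22

Answer: 11 22 22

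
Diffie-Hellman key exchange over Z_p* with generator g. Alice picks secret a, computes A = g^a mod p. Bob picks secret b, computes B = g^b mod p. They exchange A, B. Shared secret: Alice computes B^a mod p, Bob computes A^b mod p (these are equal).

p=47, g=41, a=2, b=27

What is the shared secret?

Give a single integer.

A = 41^2 mod 47  (bits of 2 = 10)
  bit 0 = 1: r = r^2 * 41 mod 47 = 1^2 * 41 = 1*41 = 41
  bit 1 = 0: r = r^2 mod 47 = 41^2 = 36
  -> A = 36
B = 41^27 mod 47  (bits of 27 = 11011)
  bit 0 = 1: r = r^2 * 41 mod 47 = 1^2 * 41 = 1*41 = 41
  bit 1 = 1: r = r^2 * 41 mod 47 = 41^2 * 41 = 36*41 = 19
  bit 2 = 0: r = r^2 mod 47 = 19^2 = 32
  bit 3 = 1: r = r^2 * 41 mod 47 = 32^2 * 41 = 37*41 = 13
  bit 4 = 1: r = r^2 * 41 mod 47 = 13^2 * 41 = 28*41 = 20
  -> B = 20
s = B^a = 20^2 mod 47  (bits of 2 = 10)
  bit 0 = 1: r = r^2 * 20 mod 47 = 1^2 * 20 = 1*20 = 20
  bit 1 = 0: r = r^2 mod 47 = 20^2 = 24
  -> s = B^a = 24

Answer: 24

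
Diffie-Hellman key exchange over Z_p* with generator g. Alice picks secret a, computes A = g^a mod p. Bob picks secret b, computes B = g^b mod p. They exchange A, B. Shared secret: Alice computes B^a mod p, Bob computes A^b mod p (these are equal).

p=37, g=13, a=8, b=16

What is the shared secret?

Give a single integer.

A = 13^8 mod 37  (bits of 8 = 1000)
  bit 0 = 1: r = r^2 * 13 mod 37 = 1^2 * 13 = 1*13 = 13
  bit 1 = 0: r = r^2 mod 37 = 13^2 = 21
  bit 2 = 0: r = r^2 mod 37 = 21^2 = 34
  bit 3 = 0: r = r^2 mod 37 = 34^2 = 9
  -> A = 9
B = 13^16 mod 37  (bits of 16 = 10000)
  bit 0 = 1: r = r^2 * 13 mod 37 = 1^2 * 13 = 1*13 = 13
  bit 1 = 0: r = r^2 mod 37 = 13^2 = 21
  bit 2 = 0: r = r^2 mod 37 = 21^2 = 34
  bit 3 = 0: r = r^2 mod 37 = 34^2 = 9
  bit 4 = 0: r = r^2 mod 37 = 9^2 = 7
  -> B = 7
s = B^a = 7^8 mod 37  (bits of 8 = 1000)
  bit 0 = 1: r = r^2 * 7 mod 37 = 1^2 * 7 = 1*7 = 7
  bit 1 = 0: r = r^2 mod 37 = 7^2 = 12
  bit 2 = 0: r = r^2 mod 37 = 12^2 = 33
  bit 3 = 0: r = r^2 mod 37 = 33^2 = 16
  -> s = B^a = 16

Answer: 16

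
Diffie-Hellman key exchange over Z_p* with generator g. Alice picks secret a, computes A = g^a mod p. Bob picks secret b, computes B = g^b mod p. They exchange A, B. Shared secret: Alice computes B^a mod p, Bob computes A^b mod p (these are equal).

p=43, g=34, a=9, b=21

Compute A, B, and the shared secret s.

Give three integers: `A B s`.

A = 34^9 mod 43  (bits of 9 = 1001)
  bit 0 = 1: r = r^2 * 34 mod 43 = 1^2 * 34 = 1*34 = 34
  bit 1 = 0: r = r^2 mod 43 = 34^2 = 38
  bit 2 = 0: r = r^2 mod 43 = 38^2 = 25
  bit 3 = 1: r = r^2 * 34 mod 43 = 25^2 * 34 = 23*34 = 8
  -> A = 8
B = 34^21 mod 43  (bits of 21 = 10101)
  bit 0 = 1: r = r^2 * 34 mod 43 = 1^2 * 34 = 1*34 = 34
  bit 1 = 0: r = r^2 mod 43 = 34^2 = 38
  bit 2 = 1: r = r^2 * 34 mod 43 = 38^2 * 34 = 25*34 = 33
  bit 3 = 0: r = r^2 mod 43 = 33^2 = 14
  bit 4 = 1: r = r^2 * 34 mod 43 = 14^2 * 34 = 24*34 = 42
  -> B = 42
s = B^a = 42^9 mod 43  (bits of 9 = 1001)
  bit 0 = 1: r = r^2 * 42 mod 43 = 1^2 * 42 = 1*42 = 42
  bit 1 = 0: r = r^2 mod 43 = 42^2 = 1
  bit 2 = 0: r = r^2 mod 43 = 1^2 = 1
  bit 3 = 1: r = r^2 * 42 mod 43 = 1^2 * 42 = 1*42 = 42
  -> s = B^a = 42

Answer: 8 42 42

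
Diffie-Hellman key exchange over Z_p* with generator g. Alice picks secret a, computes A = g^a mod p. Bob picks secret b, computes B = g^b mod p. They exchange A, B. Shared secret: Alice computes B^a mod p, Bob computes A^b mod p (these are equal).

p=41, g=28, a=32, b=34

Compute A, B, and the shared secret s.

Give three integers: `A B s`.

A = 28^32 mod 41  (bits of 32 = 100000)
  bit 0 = 1: r = r^2 * 28 mod 41 = 1^2 * 28 = 1*28 = 28
  bit 1 = 0: r = r^2 mod 41 = 28^2 = 5
  bit 2 = 0: r = r^2 mod 41 = 5^2 = 25
  bit 3 = 0: r = r^2 mod 41 = 25^2 = 10
  bit 4 = 0: r = r^2 mod 41 = 10^2 = 18
  bit 5 = 0: r = r^2 mod 41 = 18^2 = 37
  -> A = 37
B = 28^34 mod 41  (bits of 34 = 100010)
  bit 0 = 1: r = r^2 * 28 mod 41 = 1^2 * 28 = 1*28 = 28
  bit 1 = 0: r = r^2 mod 41 = 28^2 = 5
  bit 2 = 0: r = r^2 mod 41 = 5^2 = 25
  bit 3 = 0: r = r^2 mod 41 = 25^2 = 10
  bit 4 = 1: r = r^2 * 28 mod 41 = 10^2 * 28 = 18*28 = 12
  bit 5 = 0: r = r^2 mod 41 = 12^2 = 21
  -> B = 21
s = B^a = 21^32 mod 41  (bits of 32 = 100000)
  bit 0 = 1: r = r^2 * 21 mod 41 = 1^2 * 21 = 1*21 = 21
  bit 1 = 0: r = r^2 mod 41 = 21^2 = 31
  bit 2 = 0: r = r^2 mod 41 = 31^2 = 18
  bit 3 = 0: r = r^2 mod 41 = 18^2 = 37
  bit 4 = 0: r = r^2 mod 41 = 37^2 = 16
  bit 5 = 0: r = r^2 mod 41 = 16^2 = 10
  -> s = B^a = 10

Answer: 37 21 10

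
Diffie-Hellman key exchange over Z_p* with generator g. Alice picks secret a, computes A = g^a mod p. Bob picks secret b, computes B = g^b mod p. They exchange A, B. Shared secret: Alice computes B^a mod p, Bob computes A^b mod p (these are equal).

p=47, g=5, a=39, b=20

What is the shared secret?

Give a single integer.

Answer: 32

Derivation:
A = 5^39 mod 47  (bits of 39 = 100111)
  bit 0 = 1: r = r^2 * 5 mod 47 = 1^2 * 5 = 1*5 = 5
  bit 1 = 0: r = r^2 mod 47 = 5^2 = 25
  bit 2 = 0: r = r^2 mod 47 = 25^2 = 14
  bit 3 = 1: r = r^2 * 5 mod 47 = 14^2 * 5 = 8*5 = 40
  bit 4 = 1: r = r^2 * 5 mod 47 = 40^2 * 5 = 2*5 = 10
  bit 5 = 1: r = r^2 * 5 mod 47 = 10^2 * 5 = 6*5 = 30
  -> A = 30
B = 5^20 mod 47  (bits of 20 = 10100)
  bit 0 = 1: r = r^2 * 5 mod 47 = 1^2 * 5 = 1*5 = 5
  bit 1 = 0: r = r^2 mod 47 = 5^2 = 25
  bit 2 = 1: r = r^2 * 5 mod 47 = 25^2 * 5 = 14*5 = 23
  bit 3 = 0: r = r^2 mod 47 = 23^2 = 12
  bit 4 = 0: r = r^2 mod 47 = 12^2 = 3
  -> B = 3
s = B^a = 3^39 mod 47  (bits of 39 = 100111)
  bit 0 = 1: r = r^2 * 3 mod 47 = 1^2 * 3 = 1*3 = 3
  bit 1 = 0: r = r^2 mod 47 = 3^2 = 9
  bit 2 = 0: r = r^2 mod 47 = 9^2 = 34
  bit 3 = 1: r = r^2 * 3 mod 47 = 34^2 * 3 = 28*3 = 37
  bit 4 = 1: r = r^2 * 3 mod 47 = 37^2 * 3 = 6*3 = 18
  bit 5 = 1: r = r^2 * 3 mod 47 = 18^2 * 3 = 42*3 = 32
  -> s = B^a = 32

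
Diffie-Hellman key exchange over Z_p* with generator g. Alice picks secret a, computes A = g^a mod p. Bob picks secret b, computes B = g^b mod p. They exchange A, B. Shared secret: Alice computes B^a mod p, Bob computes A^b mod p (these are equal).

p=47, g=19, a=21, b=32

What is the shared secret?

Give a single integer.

A = 19^21 mod 47  (bits of 21 = 10101)
  bit 0 = 1: r = r^2 * 19 mod 47 = 1^2 * 19 = 1*19 = 19
  bit 1 = 0: r = r^2 mod 47 = 19^2 = 32
  bit 2 = 1: r = r^2 * 19 mod 47 = 32^2 * 19 = 37*19 = 45
  bit 3 = 0: r = r^2 mod 47 = 45^2 = 4
  bit 4 = 1: r = r^2 * 19 mod 47 = 4^2 * 19 = 16*19 = 22
  -> A = 22
B = 19^32 mod 47  (bits of 32 = 100000)
  bit 0 = 1: r = r^2 * 19 mod 47 = 1^2 * 19 = 1*19 = 19
  bit 1 = 0: r = r^2 mod 47 = 19^2 = 32
  bit 2 = 0: r = r^2 mod 47 = 32^2 = 37
  bit 3 = 0: r = r^2 mod 47 = 37^2 = 6
  bit 4 = 0: r = r^2 mod 47 = 6^2 = 36
  bit 5 = 0: r = r^2 mod 47 = 36^2 = 27
  -> B = 27
s = B^a = 27^21 mod 47  (bits of 21 = 10101)
  bit 0 = 1: r = r^2 * 27 mod 47 = 1^2 * 27 = 1*27 = 27
  bit 1 = 0: r = r^2 mod 47 = 27^2 = 24
  bit 2 = 1: r = r^2 * 27 mod 47 = 24^2 * 27 = 12*27 = 42
  bit 3 = 0: r = r^2 mod 47 = 42^2 = 25
  bit 4 = 1: r = r^2 * 27 mod 47 = 25^2 * 27 = 14*27 = 2
  -> s = B^a = 2

Answer: 2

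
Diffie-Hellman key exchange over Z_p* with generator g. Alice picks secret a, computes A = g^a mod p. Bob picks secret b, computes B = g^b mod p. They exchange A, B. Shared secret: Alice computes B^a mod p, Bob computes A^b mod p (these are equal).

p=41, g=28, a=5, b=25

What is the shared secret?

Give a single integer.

Answer: 3

Derivation:
A = 28^5 mod 41  (bits of 5 = 101)
  bit 0 = 1: r = r^2 * 28 mod 41 = 1^2 * 28 = 1*28 = 28
  bit 1 = 0: r = r^2 mod 41 = 28^2 = 5
  bit 2 = 1: r = r^2 * 28 mod 41 = 5^2 * 28 = 25*28 = 3
  -> A = 3
B = 28^25 mod 41  (bits of 25 = 11001)
  bit 0 = 1: r = r^2 * 28 mod 41 = 1^2 * 28 = 1*28 = 28
  bit 1 = 1: r = r^2 * 28 mod 41 = 28^2 * 28 = 5*28 = 17
  bit 2 = 0: r = r^2 mod 41 = 17^2 = 2
  bit 3 = 0: r = r^2 mod 41 = 2^2 = 4
  bit 4 = 1: r = r^2 * 28 mod 41 = 4^2 * 28 = 16*28 = 38
  -> B = 38
s = B^a = 38^5 mod 41  (bits of 5 = 101)
  bit 0 = 1: r = r^2 * 38 mod 41 = 1^2 * 38 = 1*38 = 38
  bit 1 = 0: r = r^2 mod 41 = 38^2 = 9
  bit 2 = 1: r = r^2 * 38 mod 41 = 9^2 * 38 = 40*38 = 3
  -> s = B^a = 3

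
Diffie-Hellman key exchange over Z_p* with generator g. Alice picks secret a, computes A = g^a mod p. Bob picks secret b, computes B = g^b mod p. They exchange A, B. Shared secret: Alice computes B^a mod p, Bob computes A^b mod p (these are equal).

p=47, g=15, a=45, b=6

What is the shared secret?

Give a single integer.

A = 15^45 mod 47  (bits of 45 = 101101)
  bit 0 = 1: r = r^2 * 15 mod 47 = 1^2 * 15 = 1*15 = 15
  bit 1 = 0: r = r^2 mod 47 = 15^2 = 37
  bit 2 = 1: r = r^2 * 15 mod 47 = 37^2 * 15 = 6*15 = 43
  bit 3 = 1: r = r^2 * 15 mod 47 = 43^2 * 15 = 16*15 = 5
  bit 4 = 0: r = r^2 mod 47 = 5^2 = 25
  bit 5 = 1: r = r^2 * 15 mod 47 = 25^2 * 15 = 14*15 = 22
  -> A = 22
B = 15^6 mod 47  (bits of 6 = 110)
  bit 0 = 1: r = r^2 * 15 mod 47 = 1^2 * 15 = 1*15 = 15
  bit 1 = 1: r = r^2 * 15 mod 47 = 15^2 * 15 = 37*15 = 38
  bit 2 = 0: r = r^2 mod 47 = 38^2 = 34
  -> B = 34
s = B^a = 34^45 mod 47  (bits of 45 = 101101)
  bit 0 = 1: r = r^2 * 34 mod 47 = 1^2 * 34 = 1*34 = 34
  bit 1 = 0: r = r^2 mod 47 = 34^2 = 28
  bit 2 = 1: r = r^2 * 34 mod 47 = 28^2 * 34 = 32*34 = 7
  bit 3 = 1: r = r^2 * 34 mod 47 = 7^2 * 34 = 2*34 = 21
  bit 4 = 0: r = r^2 mod 47 = 21^2 = 18
  bit 5 = 1: r = r^2 * 34 mod 47 = 18^2 * 34 = 42*34 = 18
  -> s = B^a = 18

Answer: 18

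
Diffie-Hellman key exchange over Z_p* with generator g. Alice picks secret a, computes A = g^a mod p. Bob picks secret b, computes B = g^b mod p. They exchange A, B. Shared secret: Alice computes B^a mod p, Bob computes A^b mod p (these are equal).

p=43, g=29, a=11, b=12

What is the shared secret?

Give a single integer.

Answer: 21

Derivation:
A = 29^11 mod 43  (bits of 11 = 1011)
  bit 0 = 1: r = r^2 * 29 mod 43 = 1^2 * 29 = 1*29 = 29
  bit 1 = 0: r = r^2 mod 43 = 29^2 = 24
  bit 2 = 1: r = r^2 * 29 mod 43 = 24^2 * 29 = 17*29 = 20
  bit 3 = 1: r = r^2 * 29 mod 43 = 20^2 * 29 = 13*29 = 33
  -> A = 33
B = 29^12 mod 43  (bits of 12 = 1100)
  bit 0 = 1: r = r^2 * 29 mod 43 = 1^2 * 29 = 1*29 = 29
  bit 1 = 1: r = r^2 * 29 mod 43 = 29^2 * 29 = 24*29 = 8
  bit 2 = 0: r = r^2 mod 43 = 8^2 = 21
  bit 3 = 0: r = r^2 mod 43 = 21^2 = 11
  -> B = 11
s = B^a = 11^11 mod 43  (bits of 11 = 1011)
  bit 0 = 1: r = r^2 * 11 mod 43 = 1^2 * 11 = 1*11 = 11
  bit 1 = 0: r = r^2 mod 43 = 11^2 = 35
  bit 2 = 1: r = r^2 * 11 mod 43 = 35^2 * 11 = 21*11 = 16
  bit 3 = 1: r = r^2 * 11 mod 43 = 16^2 * 11 = 41*11 = 21
  -> s = B^a = 21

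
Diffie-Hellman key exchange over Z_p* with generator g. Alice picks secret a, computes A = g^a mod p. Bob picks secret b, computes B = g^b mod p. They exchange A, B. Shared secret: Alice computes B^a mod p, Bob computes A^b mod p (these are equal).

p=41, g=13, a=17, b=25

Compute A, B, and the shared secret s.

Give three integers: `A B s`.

A = 13^17 mod 41  (bits of 17 = 10001)
  bit 0 = 1: r = r^2 * 13 mod 41 = 1^2 * 13 = 1*13 = 13
  bit 1 = 0: r = r^2 mod 41 = 13^2 = 5
  bit 2 = 0: r = r^2 mod 41 = 5^2 = 25
  bit 3 = 0: r = r^2 mod 41 = 25^2 = 10
  bit 4 = 1: r = r^2 * 13 mod 41 = 10^2 * 13 = 18*13 = 29
  -> A = 29
B = 13^25 mod 41  (bits of 25 = 11001)
  bit 0 = 1: r = r^2 * 13 mod 41 = 1^2 * 13 = 1*13 = 13
  bit 1 = 1: r = r^2 * 13 mod 41 = 13^2 * 13 = 5*13 = 24
  bit 2 = 0: r = r^2 mod 41 = 24^2 = 2
  bit 3 = 0: r = r^2 mod 41 = 2^2 = 4
  bit 4 = 1: r = r^2 * 13 mod 41 = 4^2 * 13 = 16*13 = 3
  -> B = 3
s = B^a = 3^17 mod 41  (bits of 17 = 10001)
  bit 0 = 1: r = r^2 * 3 mod 41 = 1^2 * 3 = 1*3 = 3
  bit 1 = 0: r = r^2 mod 41 = 3^2 = 9
  bit 2 = 0: r = r^2 mod 41 = 9^2 = 40
  bit 3 = 0: r = r^2 mod 41 = 40^2 = 1
  bit 4 = 1: r = r^2 * 3 mod 41 = 1^2 * 3 = 1*3 = 3
  -> s = B^a = 3

Answer: 29 3 3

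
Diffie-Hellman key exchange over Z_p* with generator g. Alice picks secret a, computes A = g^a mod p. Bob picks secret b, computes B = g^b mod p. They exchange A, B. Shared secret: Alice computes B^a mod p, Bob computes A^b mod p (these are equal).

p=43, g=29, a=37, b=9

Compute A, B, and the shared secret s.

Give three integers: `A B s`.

A = 29^37 mod 43  (bits of 37 = 100101)
  bit 0 = 1: r = r^2 * 29 mod 43 = 1^2 * 29 = 1*29 = 29
  bit 1 = 0: r = r^2 mod 43 = 29^2 = 24
  bit 2 = 0: r = r^2 mod 43 = 24^2 = 17
  bit 3 = 1: r = r^2 * 29 mod 43 = 17^2 * 29 = 31*29 = 39
  bit 4 = 0: r = r^2 mod 43 = 39^2 = 16
  bit 5 = 1: r = r^2 * 29 mod 43 = 16^2 * 29 = 41*29 = 28
  -> A = 28
B = 29^9 mod 43  (bits of 9 = 1001)
  bit 0 = 1: r = r^2 * 29 mod 43 = 1^2 * 29 = 1*29 = 29
  bit 1 = 0: r = r^2 mod 43 = 29^2 = 24
  bit 2 = 0: r = r^2 mod 43 = 24^2 = 17
  bit 3 = 1: r = r^2 * 29 mod 43 = 17^2 * 29 = 31*29 = 39
  -> B = 39
s = B^a = 39^37 mod 43  (bits of 37 = 100101)
  bit 0 = 1: r = r^2 * 39 mod 43 = 1^2 * 39 = 1*39 = 39
  bit 1 = 0: r = r^2 mod 43 = 39^2 = 16
  bit 2 = 0: r = r^2 mod 43 = 16^2 = 41
  bit 3 = 1: r = r^2 * 39 mod 43 = 41^2 * 39 = 4*39 = 27
  bit 4 = 0: r = r^2 mod 43 = 27^2 = 41
  bit 5 = 1: r = r^2 * 39 mod 43 = 41^2 * 39 = 4*39 = 27
  -> s = B^a = 27

Answer: 28 39 27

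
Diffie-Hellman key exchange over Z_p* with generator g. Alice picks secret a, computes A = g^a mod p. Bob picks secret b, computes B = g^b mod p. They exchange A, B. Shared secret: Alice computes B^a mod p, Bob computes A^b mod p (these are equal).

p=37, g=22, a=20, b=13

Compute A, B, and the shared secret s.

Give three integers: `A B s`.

Answer: 34 17 7

Derivation:
A = 22^20 mod 37  (bits of 20 = 10100)
  bit 0 = 1: r = r^2 * 22 mod 37 = 1^2 * 22 = 1*22 = 22
  bit 1 = 0: r = r^2 mod 37 = 22^2 = 3
  bit 2 = 1: r = r^2 * 22 mod 37 = 3^2 * 22 = 9*22 = 13
  bit 3 = 0: r = r^2 mod 37 = 13^2 = 21
  bit 4 = 0: r = r^2 mod 37 = 21^2 = 34
  -> A = 34
B = 22^13 mod 37  (bits of 13 = 1101)
  bit 0 = 1: r = r^2 * 22 mod 37 = 1^2 * 22 = 1*22 = 22
  bit 1 = 1: r = r^2 * 22 mod 37 = 22^2 * 22 = 3*22 = 29
  bit 2 = 0: r = r^2 mod 37 = 29^2 = 27
  bit 3 = 1: r = r^2 * 22 mod 37 = 27^2 * 22 = 26*22 = 17
  -> B = 17
s = B^a = 17^20 mod 37  (bits of 20 = 10100)
  bit 0 = 1: r = r^2 * 17 mod 37 = 1^2 * 17 = 1*17 = 17
  bit 1 = 0: r = r^2 mod 37 = 17^2 = 30
  bit 2 = 1: r = r^2 * 17 mod 37 = 30^2 * 17 = 12*17 = 19
  bit 3 = 0: r = r^2 mod 37 = 19^2 = 28
  bit 4 = 0: r = r^2 mod 37 = 28^2 = 7
  -> s = B^a = 7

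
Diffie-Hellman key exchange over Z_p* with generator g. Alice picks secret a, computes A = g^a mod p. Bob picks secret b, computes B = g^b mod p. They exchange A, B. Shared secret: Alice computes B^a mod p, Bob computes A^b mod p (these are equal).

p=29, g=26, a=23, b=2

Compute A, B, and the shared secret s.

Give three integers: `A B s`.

A = 26^23 mod 29  (bits of 23 = 10111)
  bit 0 = 1: r = r^2 * 26 mod 29 = 1^2 * 26 = 1*26 = 26
  bit 1 = 0: r = r^2 mod 29 = 26^2 = 9
  bit 2 = 1: r = r^2 * 26 mod 29 = 9^2 * 26 = 23*26 = 18
  bit 3 = 1: r = r^2 * 26 mod 29 = 18^2 * 26 = 5*26 = 14
  bit 4 = 1: r = r^2 * 26 mod 29 = 14^2 * 26 = 22*26 = 21
  -> A = 21
B = 26^2 mod 29  (bits of 2 = 10)
  bit 0 = 1: r = r^2 * 26 mod 29 = 1^2 * 26 = 1*26 = 26
  bit 1 = 0: r = r^2 mod 29 = 26^2 = 9
  -> B = 9
s = B^a = 9^23 mod 29  (bits of 23 = 10111)
  bit 0 = 1: r = r^2 * 9 mod 29 = 1^2 * 9 = 1*9 = 9
  bit 1 = 0: r = r^2 mod 29 = 9^2 = 23
  bit 2 = 1: r = r^2 * 9 mod 29 = 23^2 * 9 = 7*9 = 5
  bit 3 = 1: r = r^2 * 9 mod 29 = 5^2 * 9 = 25*9 = 22
  bit 4 = 1: r = r^2 * 9 mod 29 = 22^2 * 9 = 20*9 = 6
  -> s = B^a = 6

Answer: 21 9 6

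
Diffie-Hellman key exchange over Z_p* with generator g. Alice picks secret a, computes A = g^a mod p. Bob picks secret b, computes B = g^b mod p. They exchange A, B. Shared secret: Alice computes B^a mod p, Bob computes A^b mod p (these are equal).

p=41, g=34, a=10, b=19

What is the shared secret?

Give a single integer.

Answer: 32

Derivation:
A = 34^10 mod 41  (bits of 10 = 1010)
  bit 0 = 1: r = r^2 * 34 mod 41 = 1^2 * 34 = 1*34 = 34
  bit 1 = 0: r = r^2 mod 41 = 34^2 = 8
  bit 2 = 1: r = r^2 * 34 mod 41 = 8^2 * 34 = 23*34 = 3
  bit 3 = 0: r = r^2 mod 41 = 3^2 = 9
  -> A = 9
B = 34^19 mod 41  (bits of 19 = 10011)
  bit 0 = 1: r = r^2 * 34 mod 41 = 1^2 * 34 = 1*34 = 34
  bit 1 = 0: r = r^2 mod 41 = 34^2 = 8
  bit 2 = 0: r = r^2 mod 41 = 8^2 = 23
  bit 3 = 1: r = r^2 * 34 mod 41 = 23^2 * 34 = 37*34 = 28
  bit 4 = 1: r = r^2 * 34 mod 41 = 28^2 * 34 = 5*34 = 6
  -> B = 6
s = B^a = 6^10 mod 41  (bits of 10 = 1010)
  bit 0 = 1: r = r^2 * 6 mod 41 = 1^2 * 6 = 1*6 = 6
  bit 1 = 0: r = r^2 mod 41 = 6^2 = 36
  bit 2 = 1: r = r^2 * 6 mod 41 = 36^2 * 6 = 25*6 = 27
  bit 3 = 0: r = r^2 mod 41 = 27^2 = 32
  -> s = B^a = 32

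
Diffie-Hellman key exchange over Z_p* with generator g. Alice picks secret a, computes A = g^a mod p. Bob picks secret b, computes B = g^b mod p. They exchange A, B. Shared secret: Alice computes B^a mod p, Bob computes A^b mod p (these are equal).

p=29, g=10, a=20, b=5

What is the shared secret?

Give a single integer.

A = 10^20 mod 29  (bits of 20 = 10100)
  bit 0 = 1: r = r^2 * 10 mod 29 = 1^2 * 10 = 1*10 = 10
  bit 1 = 0: r = r^2 mod 29 = 10^2 = 13
  bit 2 = 1: r = r^2 * 10 mod 29 = 13^2 * 10 = 24*10 = 8
  bit 3 = 0: r = r^2 mod 29 = 8^2 = 6
  bit 4 = 0: r = r^2 mod 29 = 6^2 = 7
  -> A = 7
B = 10^5 mod 29  (bits of 5 = 101)
  bit 0 = 1: r = r^2 * 10 mod 29 = 1^2 * 10 = 1*10 = 10
  bit 1 = 0: r = r^2 mod 29 = 10^2 = 13
  bit 2 = 1: r = r^2 * 10 mod 29 = 13^2 * 10 = 24*10 = 8
  -> B = 8
s = B^a = 8^20 mod 29  (bits of 20 = 10100)
  bit 0 = 1: r = r^2 * 8 mod 29 = 1^2 * 8 = 1*8 = 8
  bit 1 = 0: r = r^2 mod 29 = 8^2 = 6
  bit 2 = 1: r = r^2 * 8 mod 29 = 6^2 * 8 = 7*8 = 27
  bit 3 = 0: r = r^2 mod 29 = 27^2 = 4
  bit 4 = 0: r = r^2 mod 29 = 4^2 = 16
  -> s = B^a = 16

Answer: 16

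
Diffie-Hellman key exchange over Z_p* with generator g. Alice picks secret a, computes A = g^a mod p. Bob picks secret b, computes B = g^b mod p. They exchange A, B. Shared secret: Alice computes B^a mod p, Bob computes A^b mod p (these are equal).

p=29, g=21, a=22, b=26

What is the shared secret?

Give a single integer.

A = 21^22 mod 29  (bits of 22 = 10110)
  bit 0 = 1: r = r^2 * 21 mod 29 = 1^2 * 21 = 1*21 = 21
  bit 1 = 0: r = r^2 mod 29 = 21^2 = 6
  bit 2 = 1: r = r^2 * 21 mod 29 = 6^2 * 21 = 7*21 = 2
  bit 3 = 1: r = r^2 * 21 mod 29 = 2^2 * 21 = 4*21 = 26
  bit 4 = 0: r = r^2 mod 29 = 26^2 = 9
  -> A = 9
B = 21^26 mod 29  (bits of 26 = 11010)
  bit 0 = 1: r = r^2 * 21 mod 29 = 1^2 * 21 = 1*21 = 21
  bit 1 = 1: r = r^2 * 21 mod 29 = 21^2 * 21 = 6*21 = 10
  bit 2 = 0: r = r^2 mod 29 = 10^2 = 13
  bit 3 = 1: r = r^2 * 21 mod 29 = 13^2 * 21 = 24*21 = 11
  bit 4 = 0: r = r^2 mod 29 = 11^2 = 5
  -> B = 5
s = B^a = 5^22 mod 29  (bits of 22 = 10110)
  bit 0 = 1: r = r^2 * 5 mod 29 = 1^2 * 5 = 1*5 = 5
  bit 1 = 0: r = r^2 mod 29 = 5^2 = 25
  bit 2 = 1: r = r^2 * 5 mod 29 = 25^2 * 5 = 16*5 = 22
  bit 3 = 1: r = r^2 * 5 mod 29 = 22^2 * 5 = 20*5 = 13
  bit 4 = 0: r = r^2 mod 29 = 13^2 = 24
  -> s = B^a = 24

Answer: 24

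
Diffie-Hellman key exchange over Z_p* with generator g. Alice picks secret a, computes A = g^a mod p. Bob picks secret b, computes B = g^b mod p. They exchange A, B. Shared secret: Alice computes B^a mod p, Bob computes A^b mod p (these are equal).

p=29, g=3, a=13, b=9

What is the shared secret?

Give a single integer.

A = 3^13 mod 29  (bits of 13 = 1101)
  bit 0 = 1: r = r^2 * 3 mod 29 = 1^2 * 3 = 1*3 = 3
  bit 1 = 1: r = r^2 * 3 mod 29 = 3^2 * 3 = 9*3 = 27
  bit 2 = 0: r = r^2 mod 29 = 27^2 = 4
  bit 3 = 1: r = r^2 * 3 mod 29 = 4^2 * 3 = 16*3 = 19
  -> A = 19
B = 3^9 mod 29  (bits of 9 = 1001)
  bit 0 = 1: r = r^2 * 3 mod 29 = 1^2 * 3 = 1*3 = 3
  bit 1 = 0: r = r^2 mod 29 = 3^2 = 9
  bit 2 = 0: r = r^2 mod 29 = 9^2 = 23
  bit 3 = 1: r = r^2 * 3 mod 29 = 23^2 * 3 = 7*3 = 21
  -> B = 21
s = B^a = 21^13 mod 29  (bits of 13 = 1101)
  bit 0 = 1: r = r^2 * 21 mod 29 = 1^2 * 21 = 1*21 = 21
  bit 1 = 1: r = r^2 * 21 mod 29 = 21^2 * 21 = 6*21 = 10
  bit 2 = 0: r = r^2 mod 29 = 10^2 = 13
  bit 3 = 1: r = r^2 * 21 mod 29 = 13^2 * 21 = 24*21 = 11
  -> s = B^a = 11

Answer: 11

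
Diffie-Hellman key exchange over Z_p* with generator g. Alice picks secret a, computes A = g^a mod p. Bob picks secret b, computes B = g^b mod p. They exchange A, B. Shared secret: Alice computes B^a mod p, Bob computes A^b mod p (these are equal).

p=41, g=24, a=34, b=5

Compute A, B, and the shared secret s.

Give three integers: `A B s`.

A = 24^34 mod 41  (bits of 34 = 100010)
  bit 0 = 1: r = r^2 * 24 mod 41 = 1^2 * 24 = 1*24 = 24
  bit 1 = 0: r = r^2 mod 41 = 24^2 = 2
  bit 2 = 0: r = r^2 mod 41 = 2^2 = 4
  bit 3 = 0: r = r^2 mod 41 = 4^2 = 16
  bit 4 = 1: r = r^2 * 24 mod 41 = 16^2 * 24 = 10*24 = 35
  bit 5 = 0: r = r^2 mod 41 = 35^2 = 36
  -> A = 36
B = 24^5 mod 41  (bits of 5 = 101)
  bit 0 = 1: r = r^2 * 24 mod 41 = 1^2 * 24 = 1*24 = 24
  bit 1 = 0: r = r^2 mod 41 = 24^2 = 2
  bit 2 = 1: r = r^2 * 24 mod 41 = 2^2 * 24 = 4*24 = 14
  -> B = 14
s = B^a = 14^34 mod 41  (bits of 34 = 100010)
  bit 0 = 1: r = r^2 * 14 mod 41 = 1^2 * 14 = 1*14 = 14
  bit 1 = 0: r = r^2 mod 41 = 14^2 = 32
  bit 2 = 0: r = r^2 mod 41 = 32^2 = 40
  bit 3 = 0: r = r^2 mod 41 = 40^2 = 1
  bit 4 = 1: r = r^2 * 14 mod 41 = 1^2 * 14 = 1*14 = 14
  bit 5 = 0: r = r^2 mod 41 = 14^2 = 32
  -> s = B^a = 32

Answer: 36 14 32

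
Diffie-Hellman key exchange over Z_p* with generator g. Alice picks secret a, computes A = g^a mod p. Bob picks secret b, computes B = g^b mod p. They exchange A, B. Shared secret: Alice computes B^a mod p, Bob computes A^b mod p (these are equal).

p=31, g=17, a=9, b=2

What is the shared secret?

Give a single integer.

A = 17^9 mod 31  (bits of 9 = 1001)
  bit 0 = 1: r = r^2 * 17 mod 31 = 1^2 * 17 = 1*17 = 17
  bit 1 = 0: r = r^2 mod 31 = 17^2 = 10
  bit 2 = 0: r = r^2 mod 31 = 10^2 = 7
  bit 3 = 1: r = r^2 * 17 mod 31 = 7^2 * 17 = 18*17 = 27
  -> A = 27
B = 17^2 mod 31  (bits of 2 = 10)
  bit 0 = 1: r = r^2 * 17 mod 31 = 1^2 * 17 = 1*17 = 17
  bit 1 = 0: r = r^2 mod 31 = 17^2 = 10
  -> B = 10
s = B^a = 10^9 mod 31  (bits of 9 = 1001)
  bit 0 = 1: r = r^2 * 10 mod 31 = 1^2 * 10 = 1*10 = 10
  bit 1 = 0: r = r^2 mod 31 = 10^2 = 7
  bit 2 = 0: r = r^2 mod 31 = 7^2 = 18
  bit 3 = 1: r = r^2 * 10 mod 31 = 18^2 * 10 = 14*10 = 16
  -> s = B^a = 16

Answer: 16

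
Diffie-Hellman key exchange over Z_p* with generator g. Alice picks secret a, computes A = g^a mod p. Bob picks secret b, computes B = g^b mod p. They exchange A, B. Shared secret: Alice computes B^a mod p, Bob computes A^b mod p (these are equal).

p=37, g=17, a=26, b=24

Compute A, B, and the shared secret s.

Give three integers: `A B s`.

A = 17^26 mod 37  (bits of 26 = 11010)
  bit 0 = 1: r = r^2 * 17 mod 37 = 1^2 * 17 = 1*17 = 17
  bit 1 = 1: r = r^2 * 17 mod 37 = 17^2 * 17 = 30*17 = 29
  bit 2 = 0: r = r^2 mod 37 = 29^2 = 27
  bit 3 = 1: r = r^2 * 17 mod 37 = 27^2 * 17 = 26*17 = 35
  bit 4 = 0: r = r^2 mod 37 = 35^2 = 4
  -> A = 4
B = 17^24 mod 37  (bits of 24 = 11000)
  bit 0 = 1: r = r^2 * 17 mod 37 = 1^2 * 17 = 1*17 = 17
  bit 1 = 1: r = r^2 * 17 mod 37 = 17^2 * 17 = 30*17 = 29
  bit 2 = 0: r = r^2 mod 37 = 29^2 = 27
  bit 3 = 0: r = r^2 mod 37 = 27^2 = 26
  bit 4 = 0: r = r^2 mod 37 = 26^2 = 10
  -> B = 10
s = B^a = 10^26 mod 37  (bits of 26 = 11010)
  bit 0 = 1: r = r^2 * 10 mod 37 = 1^2 * 10 = 1*10 = 10
  bit 1 = 1: r = r^2 * 10 mod 37 = 10^2 * 10 = 26*10 = 1
  bit 2 = 0: r = r^2 mod 37 = 1^2 = 1
  bit 3 = 1: r = r^2 * 10 mod 37 = 1^2 * 10 = 1*10 = 10
  bit 4 = 0: r = r^2 mod 37 = 10^2 = 26
  -> s = B^a = 26

Answer: 4 10 26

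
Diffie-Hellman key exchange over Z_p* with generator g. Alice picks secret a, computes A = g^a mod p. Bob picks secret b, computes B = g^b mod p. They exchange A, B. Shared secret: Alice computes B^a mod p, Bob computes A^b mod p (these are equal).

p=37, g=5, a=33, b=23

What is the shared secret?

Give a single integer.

Answer: 14

Derivation:
A = 5^33 mod 37  (bits of 33 = 100001)
  bit 0 = 1: r = r^2 * 5 mod 37 = 1^2 * 5 = 1*5 = 5
  bit 1 = 0: r = r^2 mod 37 = 5^2 = 25
  bit 2 = 0: r = r^2 mod 37 = 25^2 = 33
  bit 3 = 0: r = r^2 mod 37 = 33^2 = 16
  bit 4 = 0: r = r^2 mod 37 = 16^2 = 34
  bit 5 = 1: r = r^2 * 5 mod 37 = 34^2 * 5 = 9*5 = 8
  -> A = 8
B = 5^23 mod 37  (bits of 23 = 10111)
  bit 0 = 1: r = r^2 * 5 mod 37 = 1^2 * 5 = 1*5 = 5
  bit 1 = 0: r = r^2 mod 37 = 5^2 = 25
  bit 2 = 1: r = r^2 * 5 mod 37 = 25^2 * 5 = 33*5 = 17
  bit 3 = 1: r = r^2 * 5 mod 37 = 17^2 * 5 = 30*5 = 2
  bit 4 = 1: r = r^2 * 5 mod 37 = 2^2 * 5 = 4*5 = 20
  -> B = 20
s = B^a = 20^33 mod 37  (bits of 33 = 100001)
  bit 0 = 1: r = r^2 * 20 mod 37 = 1^2 * 20 = 1*20 = 20
  bit 1 = 0: r = r^2 mod 37 = 20^2 = 30
  bit 2 = 0: r = r^2 mod 37 = 30^2 = 12
  bit 3 = 0: r = r^2 mod 37 = 12^2 = 33
  bit 4 = 0: r = r^2 mod 37 = 33^2 = 16
  bit 5 = 1: r = r^2 * 20 mod 37 = 16^2 * 20 = 34*20 = 14
  -> s = B^a = 14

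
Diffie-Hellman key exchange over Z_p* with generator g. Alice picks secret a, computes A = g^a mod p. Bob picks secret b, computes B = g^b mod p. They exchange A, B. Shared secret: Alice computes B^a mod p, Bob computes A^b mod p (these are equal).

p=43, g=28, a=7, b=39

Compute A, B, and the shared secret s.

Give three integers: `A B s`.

Answer: 7 2 42

Derivation:
A = 28^7 mod 43  (bits of 7 = 111)
  bit 0 = 1: r = r^2 * 28 mod 43 = 1^2 * 28 = 1*28 = 28
  bit 1 = 1: r = r^2 * 28 mod 43 = 28^2 * 28 = 10*28 = 22
  bit 2 = 1: r = r^2 * 28 mod 43 = 22^2 * 28 = 11*28 = 7
  -> A = 7
B = 28^39 mod 43  (bits of 39 = 100111)
  bit 0 = 1: r = r^2 * 28 mod 43 = 1^2 * 28 = 1*28 = 28
  bit 1 = 0: r = r^2 mod 43 = 28^2 = 10
  bit 2 = 0: r = r^2 mod 43 = 10^2 = 14
  bit 3 = 1: r = r^2 * 28 mod 43 = 14^2 * 28 = 24*28 = 27
  bit 4 = 1: r = r^2 * 28 mod 43 = 27^2 * 28 = 41*28 = 30
  bit 5 = 1: r = r^2 * 28 mod 43 = 30^2 * 28 = 40*28 = 2
  -> B = 2
s = B^a = 2^7 mod 43  (bits of 7 = 111)
  bit 0 = 1: r = r^2 * 2 mod 43 = 1^2 * 2 = 1*2 = 2
  bit 1 = 1: r = r^2 * 2 mod 43 = 2^2 * 2 = 4*2 = 8
  bit 2 = 1: r = r^2 * 2 mod 43 = 8^2 * 2 = 21*2 = 42
  -> s = B^a = 42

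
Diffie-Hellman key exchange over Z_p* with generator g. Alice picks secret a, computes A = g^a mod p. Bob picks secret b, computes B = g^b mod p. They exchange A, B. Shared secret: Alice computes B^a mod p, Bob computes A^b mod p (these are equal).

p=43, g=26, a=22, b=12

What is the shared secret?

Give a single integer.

A = 26^22 mod 43  (bits of 22 = 10110)
  bit 0 = 1: r = r^2 * 26 mod 43 = 1^2 * 26 = 1*26 = 26
  bit 1 = 0: r = r^2 mod 43 = 26^2 = 31
  bit 2 = 1: r = r^2 * 26 mod 43 = 31^2 * 26 = 15*26 = 3
  bit 3 = 1: r = r^2 * 26 mod 43 = 3^2 * 26 = 9*26 = 19
  bit 4 = 0: r = r^2 mod 43 = 19^2 = 17
  -> A = 17
B = 26^12 mod 43  (bits of 12 = 1100)
  bit 0 = 1: r = r^2 * 26 mod 43 = 1^2 * 26 = 1*26 = 26
  bit 1 = 1: r = r^2 * 26 mod 43 = 26^2 * 26 = 31*26 = 32
  bit 2 = 0: r = r^2 mod 43 = 32^2 = 35
  bit 3 = 0: r = r^2 mod 43 = 35^2 = 21
  -> B = 21
s = B^a = 21^22 mod 43  (bits of 22 = 10110)
  bit 0 = 1: r = r^2 * 21 mod 43 = 1^2 * 21 = 1*21 = 21
  bit 1 = 0: r = r^2 mod 43 = 21^2 = 11
  bit 2 = 1: r = r^2 * 21 mod 43 = 11^2 * 21 = 35*21 = 4
  bit 3 = 1: r = r^2 * 21 mod 43 = 4^2 * 21 = 16*21 = 35
  bit 4 = 0: r = r^2 mod 43 = 35^2 = 21
  -> s = B^a = 21

Answer: 21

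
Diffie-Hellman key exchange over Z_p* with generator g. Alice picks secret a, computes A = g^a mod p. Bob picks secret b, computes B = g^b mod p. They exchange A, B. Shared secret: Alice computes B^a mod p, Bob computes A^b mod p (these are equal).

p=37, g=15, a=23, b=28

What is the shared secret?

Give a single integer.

Answer: 33

Derivation:
A = 15^23 mod 37  (bits of 23 = 10111)
  bit 0 = 1: r = r^2 * 15 mod 37 = 1^2 * 15 = 1*15 = 15
  bit 1 = 0: r = r^2 mod 37 = 15^2 = 3
  bit 2 = 1: r = r^2 * 15 mod 37 = 3^2 * 15 = 9*15 = 24
  bit 3 = 1: r = r^2 * 15 mod 37 = 24^2 * 15 = 21*15 = 19
  bit 4 = 1: r = r^2 * 15 mod 37 = 19^2 * 15 = 28*15 = 13
  -> A = 13
B = 15^28 mod 37  (bits of 28 = 11100)
  bit 0 = 1: r = r^2 * 15 mod 37 = 1^2 * 15 = 1*15 = 15
  bit 1 = 1: r = r^2 * 15 mod 37 = 15^2 * 15 = 3*15 = 8
  bit 2 = 1: r = r^2 * 15 mod 37 = 8^2 * 15 = 27*15 = 35
  bit 3 = 0: r = r^2 mod 37 = 35^2 = 4
  bit 4 = 0: r = r^2 mod 37 = 4^2 = 16
  -> B = 16
s = B^a = 16^23 mod 37  (bits of 23 = 10111)
  bit 0 = 1: r = r^2 * 16 mod 37 = 1^2 * 16 = 1*16 = 16
  bit 1 = 0: r = r^2 mod 37 = 16^2 = 34
  bit 2 = 1: r = r^2 * 16 mod 37 = 34^2 * 16 = 9*16 = 33
  bit 3 = 1: r = r^2 * 16 mod 37 = 33^2 * 16 = 16*16 = 34
  bit 4 = 1: r = r^2 * 16 mod 37 = 34^2 * 16 = 9*16 = 33
  -> s = B^a = 33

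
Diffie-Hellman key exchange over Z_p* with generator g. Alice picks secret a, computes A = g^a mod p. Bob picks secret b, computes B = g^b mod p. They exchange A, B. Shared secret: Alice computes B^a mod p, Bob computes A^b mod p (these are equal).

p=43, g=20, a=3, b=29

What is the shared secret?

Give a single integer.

Answer: 2

Derivation:
A = 20^3 mod 43  (bits of 3 = 11)
  bit 0 = 1: r = r^2 * 20 mod 43 = 1^2 * 20 = 1*20 = 20
  bit 1 = 1: r = r^2 * 20 mod 43 = 20^2 * 20 = 13*20 = 2
  -> A = 2
B = 20^29 mod 43  (bits of 29 = 11101)
  bit 0 = 1: r = r^2 * 20 mod 43 = 1^2 * 20 = 1*20 = 20
  bit 1 = 1: r = r^2 * 20 mod 43 = 20^2 * 20 = 13*20 = 2
  bit 2 = 1: r = r^2 * 20 mod 43 = 2^2 * 20 = 4*20 = 37
  bit 3 = 0: r = r^2 mod 43 = 37^2 = 36
  bit 4 = 1: r = r^2 * 20 mod 43 = 36^2 * 20 = 6*20 = 34
  -> B = 34
s = B^a = 34^3 mod 43  (bits of 3 = 11)
  bit 0 = 1: r = r^2 * 34 mod 43 = 1^2 * 34 = 1*34 = 34
  bit 1 = 1: r = r^2 * 34 mod 43 = 34^2 * 34 = 38*34 = 2
  -> s = B^a = 2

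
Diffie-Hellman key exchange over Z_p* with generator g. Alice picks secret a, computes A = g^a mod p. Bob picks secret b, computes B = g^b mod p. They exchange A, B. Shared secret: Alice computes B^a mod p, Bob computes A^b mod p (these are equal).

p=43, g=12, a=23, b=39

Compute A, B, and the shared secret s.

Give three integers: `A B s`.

Answer: 28 27 2

Derivation:
A = 12^23 mod 43  (bits of 23 = 10111)
  bit 0 = 1: r = r^2 * 12 mod 43 = 1^2 * 12 = 1*12 = 12
  bit 1 = 0: r = r^2 mod 43 = 12^2 = 15
  bit 2 = 1: r = r^2 * 12 mod 43 = 15^2 * 12 = 10*12 = 34
  bit 3 = 1: r = r^2 * 12 mod 43 = 34^2 * 12 = 38*12 = 26
  bit 4 = 1: r = r^2 * 12 mod 43 = 26^2 * 12 = 31*12 = 28
  -> A = 28
B = 12^39 mod 43  (bits of 39 = 100111)
  bit 0 = 1: r = r^2 * 12 mod 43 = 1^2 * 12 = 1*12 = 12
  bit 1 = 0: r = r^2 mod 43 = 12^2 = 15
  bit 2 = 0: r = r^2 mod 43 = 15^2 = 10
  bit 3 = 1: r = r^2 * 12 mod 43 = 10^2 * 12 = 14*12 = 39
  bit 4 = 1: r = r^2 * 12 mod 43 = 39^2 * 12 = 16*12 = 20
  bit 5 = 1: r = r^2 * 12 mod 43 = 20^2 * 12 = 13*12 = 27
  -> B = 27
s = B^a = 27^23 mod 43  (bits of 23 = 10111)
  bit 0 = 1: r = r^2 * 27 mod 43 = 1^2 * 27 = 1*27 = 27
  bit 1 = 0: r = r^2 mod 43 = 27^2 = 41
  bit 2 = 1: r = r^2 * 27 mod 43 = 41^2 * 27 = 4*27 = 22
  bit 3 = 1: r = r^2 * 27 mod 43 = 22^2 * 27 = 11*27 = 39
  bit 4 = 1: r = r^2 * 27 mod 43 = 39^2 * 27 = 16*27 = 2
  -> s = B^a = 2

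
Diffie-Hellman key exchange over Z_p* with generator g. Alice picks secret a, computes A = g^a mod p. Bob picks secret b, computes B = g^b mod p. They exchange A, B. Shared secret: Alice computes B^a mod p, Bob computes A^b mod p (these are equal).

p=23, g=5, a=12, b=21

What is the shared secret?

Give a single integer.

Answer: 9

Derivation:
A = 5^12 mod 23  (bits of 12 = 1100)
  bit 0 = 1: r = r^2 * 5 mod 23 = 1^2 * 5 = 1*5 = 5
  bit 1 = 1: r = r^2 * 5 mod 23 = 5^2 * 5 = 2*5 = 10
  bit 2 = 0: r = r^2 mod 23 = 10^2 = 8
  bit 3 = 0: r = r^2 mod 23 = 8^2 = 18
  -> A = 18
B = 5^21 mod 23  (bits of 21 = 10101)
  bit 0 = 1: r = r^2 * 5 mod 23 = 1^2 * 5 = 1*5 = 5
  bit 1 = 0: r = r^2 mod 23 = 5^2 = 2
  bit 2 = 1: r = r^2 * 5 mod 23 = 2^2 * 5 = 4*5 = 20
  bit 3 = 0: r = r^2 mod 23 = 20^2 = 9
  bit 4 = 1: r = r^2 * 5 mod 23 = 9^2 * 5 = 12*5 = 14
  -> B = 14
s = B^a = 14^12 mod 23  (bits of 12 = 1100)
  bit 0 = 1: r = r^2 * 14 mod 23 = 1^2 * 14 = 1*14 = 14
  bit 1 = 1: r = r^2 * 14 mod 23 = 14^2 * 14 = 12*14 = 7
  bit 2 = 0: r = r^2 mod 23 = 7^2 = 3
  bit 3 = 0: r = r^2 mod 23 = 3^2 = 9
  -> s = B^a = 9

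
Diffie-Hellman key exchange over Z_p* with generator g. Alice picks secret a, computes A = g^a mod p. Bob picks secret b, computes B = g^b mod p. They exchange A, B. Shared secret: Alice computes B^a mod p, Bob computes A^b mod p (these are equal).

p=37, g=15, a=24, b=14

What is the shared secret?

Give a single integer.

A = 15^24 mod 37  (bits of 24 = 11000)
  bit 0 = 1: r = r^2 * 15 mod 37 = 1^2 * 15 = 1*15 = 15
  bit 1 = 1: r = r^2 * 15 mod 37 = 15^2 * 15 = 3*15 = 8
  bit 2 = 0: r = r^2 mod 37 = 8^2 = 27
  bit 3 = 0: r = r^2 mod 37 = 27^2 = 26
  bit 4 = 0: r = r^2 mod 37 = 26^2 = 10
  -> A = 10
B = 15^14 mod 37  (bits of 14 = 1110)
  bit 0 = 1: r = r^2 * 15 mod 37 = 1^2 * 15 = 1*15 = 15
  bit 1 = 1: r = r^2 * 15 mod 37 = 15^2 * 15 = 3*15 = 8
  bit 2 = 1: r = r^2 * 15 mod 37 = 8^2 * 15 = 27*15 = 35
  bit 3 = 0: r = r^2 mod 37 = 35^2 = 4
  -> B = 4
s = B^a = 4^24 mod 37  (bits of 24 = 11000)
  bit 0 = 1: r = r^2 * 4 mod 37 = 1^2 * 4 = 1*4 = 4
  bit 1 = 1: r = r^2 * 4 mod 37 = 4^2 * 4 = 16*4 = 27
  bit 2 = 0: r = r^2 mod 37 = 27^2 = 26
  bit 3 = 0: r = r^2 mod 37 = 26^2 = 10
  bit 4 = 0: r = r^2 mod 37 = 10^2 = 26
  -> s = B^a = 26

Answer: 26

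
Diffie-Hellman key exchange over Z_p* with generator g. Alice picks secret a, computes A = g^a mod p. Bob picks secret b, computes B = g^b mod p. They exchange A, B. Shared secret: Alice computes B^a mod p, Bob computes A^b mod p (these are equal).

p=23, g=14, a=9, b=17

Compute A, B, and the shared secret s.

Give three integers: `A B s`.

A = 14^9 mod 23  (bits of 9 = 1001)
  bit 0 = 1: r = r^2 * 14 mod 23 = 1^2 * 14 = 1*14 = 14
  bit 1 = 0: r = r^2 mod 23 = 14^2 = 12
  bit 2 = 0: r = r^2 mod 23 = 12^2 = 6
  bit 3 = 1: r = r^2 * 14 mod 23 = 6^2 * 14 = 13*14 = 21
  -> A = 21
B = 14^17 mod 23  (bits of 17 = 10001)
  bit 0 = 1: r = r^2 * 14 mod 23 = 1^2 * 14 = 1*14 = 14
  bit 1 = 0: r = r^2 mod 23 = 14^2 = 12
  bit 2 = 0: r = r^2 mod 23 = 12^2 = 6
  bit 3 = 0: r = r^2 mod 23 = 6^2 = 13
  bit 4 = 1: r = r^2 * 14 mod 23 = 13^2 * 14 = 8*14 = 20
  -> B = 20
s = B^a = 20^9 mod 23  (bits of 9 = 1001)
  bit 0 = 1: r = r^2 * 20 mod 23 = 1^2 * 20 = 1*20 = 20
  bit 1 = 0: r = r^2 mod 23 = 20^2 = 9
  bit 2 = 0: r = r^2 mod 23 = 9^2 = 12
  bit 3 = 1: r = r^2 * 20 mod 23 = 12^2 * 20 = 6*20 = 5
  -> s = B^a = 5

Answer: 21 20 5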